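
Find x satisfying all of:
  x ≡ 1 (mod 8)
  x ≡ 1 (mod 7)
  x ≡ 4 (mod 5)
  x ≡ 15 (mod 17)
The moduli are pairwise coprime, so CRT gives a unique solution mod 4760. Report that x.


Product of moduli M = 8 · 7 · 5 · 17 = 4760.
Merge one congruence at a time:
  Start: x ≡ 1 (mod 8).
  Combine with x ≡ 1 (mod 7); new modulus lcm = 56.
    Write x = 1 + 8·t and substitute into x ≡ 1 (mod 7): 8·t ≡ 1 − 1 = 0 (mod 7).
    Reduce coefficients mod 7: 1·t ≡ 0 (mod 7).
    So t ≡ 0 (mod 7).
    Then x = 1 + 8·0 = 1, valid modulo lcm(8, 7) = 56: x ≡ 1 (mod 56).
  Combine with x ≡ 4 (mod 5); new modulus lcm = 280.
    Write x = 1 + 56·t and substitute into x ≡ 4 (mod 5): 56·t ≡ 4 − 1 = 3 (mod 5).
    Reduce coefficients mod 5: 1·t ≡ 3 (mod 5).
    So t ≡ 3 (mod 5).
    Then x = 1 + 56·3 = 169, valid modulo lcm(56, 5) = 280: x ≡ 169 (mod 280).
  Combine with x ≡ 15 (mod 17); new modulus lcm = 4760.
    Write x = 169 + 280·t and substitute into x ≡ 15 (mod 17): 280·t ≡ 15 − 169 = -154 (mod 17).
    Reduce coefficients mod 17: 8·t ≡ 16 (mod 17).
    The inverse of 8 mod 17 is 15 (since 8·15 = 120 = 7·17 + 1), so t ≡ 15·16 = 240 ≡ 2 (mod 17).
    Then x = 169 + 280·2 = 729, valid modulo lcm(280, 17) = 4760: x ≡ 729 (mod 4760).
Verify against each original: 729 mod 8 = 1, 729 mod 7 = 1, 729 mod 5 = 4, 729 mod 17 = 15.

x ≡ 729 (mod 4760).


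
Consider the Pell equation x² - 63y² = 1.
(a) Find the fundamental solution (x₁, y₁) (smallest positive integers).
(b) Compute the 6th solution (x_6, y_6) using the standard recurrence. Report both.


Step 1: Find the fundamental solution (x₁, y₁) of x² - 63y² = 1.
  Expand √63 as a continued fraction. a₀ = ⌊√63⌋ = 7; iterate m_{k+1} = d_k·a_k − m_k, d_{k+1} = (63 − m_{k+1}²)/d_k, a_{k+1} = ⌊(a₀ + m_{k+1})/d_{k+1}⌋ (starting m₀ = 0, d₀ = 1), with convergents p_k = a_k·p_{k-1} + p_{k-2}, q_k = a_k·q_{k-1} + q_{k-2} (p₋₁ = 1, q₋₁ = 0):
  k = 0: a₀ = 7; p₀/q₀ = 7/1; p₀² − 63·q₀² = 49 − 63 = -14.
  k = 1: m = 7, d = 14, a = ⌊(7 + 7)/14⌋ = 1; p/q = (1·7 + 1)/(1·1 + 0) = 8/1; p² − 63·q² = 64 − 63 = 1.
  The first convergent with p² − 63·q² = 1 gives the fundamental solution (x₁, y₁) = (8, 1).
Step 2: Apply the recurrence (x_{n+1}, y_{n+1}) = (x₁x_n + 63y₁y_n, x₁y_n + y₁x_n) repeatedly.
  From (x_1, y_1) = (8, 1): x_2 = 8·8 + 63·1·1 = 127; y_2 = 8·1 + 1·8 = 16.
  From (x_2, y_2) = (127, 16): x_3 = 8·127 + 63·1·16 = 2024; y_3 = 8·16 + 1·127 = 255.
  From (x_3, y_3) = (2024, 255): x_4 = 8·2024 + 63·1·255 = 32257; y_4 = 8·255 + 1·2024 = 4064.
  From (x_4, y_4) = (32257, 4064): x_5 = 8·32257 + 63·1·4064 = 514088; y_5 = 8·4064 + 1·32257 = 64769.
  From (x_5, y_5) = (514088, 64769): x_6 = 8·514088 + 63·1·64769 = 8193151; y_6 = 8·64769 + 1·514088 = 1032240.
Step 3: Verify x_6² - 63·y_6² = 67127723308801 - 67127723308800 = 1 (should be 1). ✓

(x_1, y_1) = (8, 1); (x_6, y_6) = (8193151, 1032240).


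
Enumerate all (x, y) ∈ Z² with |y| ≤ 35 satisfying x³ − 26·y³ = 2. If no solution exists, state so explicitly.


The equation is x³ - 26y³ = 2. For fixed y, x³ = 26·y³ + 2, so a solution requires the RHS to be a perfect cube.
Strategy: iterate y from -35 to 35, compute RHS = 26·y³ + 2, and check whether it is a (positive or negative) perfect cube.
Check small values of y:
  y = 0: RHS = 2 is not a perfect cube.
  y = 1: RHS = 28 is not a perfect cube.
  y = -1: RHS = -24 is not a perfect cube.
  y = 2: RHS = 210 is not a perfect cube.
  y = -2: RHS = -206 is not a perfect cube.
  y = 3: RHS = 704 is not a perfect cube.
  y = -3: RHS = -700 is not a perfect cube.
Continuing the search up to |y| = 35 finds no solutions either.
No (x, y) in the scanned range satisfies the equation.

No integer solutions with |y| ≤ 35.


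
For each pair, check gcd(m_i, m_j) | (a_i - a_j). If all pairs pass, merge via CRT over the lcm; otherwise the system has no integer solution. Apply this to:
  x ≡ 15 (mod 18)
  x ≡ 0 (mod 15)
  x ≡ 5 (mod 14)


Moduli 18, 15, 14 are not pairwise coprime, so CRT works modulo lcm(m_i) when all pairwise compatibility conditions hold.
Pairwise compatibility: gcd(m_i, m_j) must divide a_i - a_j for every pair.
Merge one congruence at a time:
  Start: x ≡ 15 (mod 18).
  Combine with x ≡ 0 (mod 15): gcd(18, 15) = 3; 0 - 15 = -15, which IS divisible by 3, so compatible.
    Write x = 15 + 18·t and substitute into x ≡ 0 (mod 15): 18·t ≡ 0 − 15 = -15 (mod 15).
    Divide the congruence (and modulus) by g = 3: 6·t ≡ -5 (mod 5).
    Reduce coefficients mod 5: 1·t ≡ 0 (mod 5).
    So t ≡ 0 (mod 5).
    Then x = 15 + 18·0 = 15, valid modulo lcm(18, 15) = 90: x ≡ 15 (mod 90).
  Combine with x ≡ 5 (mod 14): gcd(90, 14) = 2; 5 - 15 = -10, which IS divisible by 2, so compatible.
    Write x = 15 + 90·t and substitute into x ≡ 5 (mod 14): 90·t ≡ 5 − 15 = -10 (mod 14).
    Divide the congruence (and modulus) by g = 2: 45·t ≡ -5 (mod 7).
    Reduce coefficients mod 7: 3·t ≡ 2 (mod 7).
    The inverse of 3 mod 7 is 5 (since 3·5 = 15 = 2·7 + 1), so t ≡ 5·2 = 10 ≡ 3 (mod 7).
    Then x = 15 + 90·3 = 285, valid modulo lcm(90, 14) = 630: x ≡ 285 (mod 630).
Verify: 285 mod 18 = 15, 285 mod 15 = 0, 285 mod 14 = 5.

x ≡ 285 (mod 630).


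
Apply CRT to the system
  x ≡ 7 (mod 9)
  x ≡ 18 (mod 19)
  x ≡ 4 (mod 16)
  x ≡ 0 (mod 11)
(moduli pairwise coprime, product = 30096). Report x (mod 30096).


Product of moduli M = 9 · 19 · 16 · 11 = 30096.
Merge one congruence at a time:
  Start: x ≡ 7 (mod 9).
  Combine with x ≡ 18 (mod 19); new modulus lcm = 171.
    Write x = 7 + 9·t and substitute into x ≡ 18 (mod 19): 9·t ≡ 18 − 7 = 11 (mod 19).
    The inverse of 9 mod 19 is 17 (since 9·17 = 153 = 8·19 + 1), so t ≡ 17·11 = 187 ≡ 16 (mod 19).
    Then x = 7 + 9·16 = 151, valid modulo lcm(9, 19) = 171: x ≡ 151 (mod 171).
  Combine with x ≡ 4 (mod 16); new modulus lcm = 2736.
    Write x = 151 + 171·t and substitute into x ≡ 4 (mod 16): 171·t ≡ 4 − 151 = -147 (mod 16).
    Reduce coefficients mod 16: 11·t ≡ 13 (mod 16).
    The inverse of 11 mod 16 is 3 (since 11·3 = 33 = 2·16 + 1), so t ≡ 3·13 = 39 ≡ 7 (mod 16).
    Then x = 151 + 171·7 = 1348, valid modulo lcm(171, 16) = 2736: x ≡ 1348 (mod 2736).
  Combine with x ≡ 0 (mod 11); new modulus lcm = 30096.
    Write x = 1348 + 2736·t and substitute into x ≡ 0 (mod 11): 2736·t ≡ 0 − 1348 = -1348 (mod 11).
    Reduce coefficients mod 11: 8·t ≡ 5 (mod 11).
    The inverse of 8 mod 11 is 7 (since 8·7 = 56 = 5·11 + 1), so t ≡ 7·5 = 35 ≡ 2 (mod 11).
    Then x = 1348 + 2736·2 = 6820, valid modulo lcm(2736, 11) = 30096: x ≡ 6820 (mod 30096).
Verify against each original: 6820 mod 9 = 7, 6820 mod 19 = 18, 6820 mod 16 = 4, 6820 mod 11 = 0.

x ≡ 6820 (mod 30096).


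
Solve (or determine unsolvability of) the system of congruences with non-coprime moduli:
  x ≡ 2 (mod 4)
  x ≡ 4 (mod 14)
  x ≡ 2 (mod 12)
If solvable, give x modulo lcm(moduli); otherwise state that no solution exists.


Moduli 4, 14, 12 are not pairwise coprime, so CRT works modulo lcm(m_i) when all pairwise compatibility conditions hold.
Pairwise compatibility: gcd(m_i, m_j) must divide a_i - a_j for every pair.
Merge one congruence at a time:
  Start: x ≡ 2 (mod 4).
  Combine with x ≡ 4 (mod 14): gcd(4, 14) = 2; 4 - 2 = 2, which IS divisible by 2, so compatible.
    Write x = 2 + 4·t and substitute into x ≡ 4 (mod 14): 4·t ≡ 4 − 2 = 2 (mod 14).
    Divide the congruence (and modulus) by g = 2: 2·t ≡ 1 (mod 7).
    The inverse of 2 mod 7 is 4 (since 2·4 = 8 = 1·7 + 1), so t ≡ 4·1 = 4 ≡ 4 (mod 7).
    Then x = 2 + 4·4 = 18, valid modulo lcm(4, 14) = 28: x ≡ 18 (mod 28).
  Combine with x ≡ 2 (mod 12): gcd(28, 12) = 4; 2 - 18 = -16, which IS divisible by 4, so compatible.
    Write x = 18 + 28·t and substitute into x ≡ 2 (mod 12): 28·t ≡ 2 − 18 = -16 (mod 12).
    Divide the congruence (and modulus) by g = 4: 7·t ≡ -4 (mod 3).
    Reduce coefficients mod 3: 1·t ≡ 2 (mod 3).
    So t ≡ 2 (mod 3).
    Then x = 18 + 28·2 = 74, valid modulo lcm(28, 12) = 84: x ≡ 74 (mod 84).
Verify: 74 mod 4 = 2, 74 mod 14 = 4, 74 mod 12 = 2.

x ≡ 74 (mod 84).


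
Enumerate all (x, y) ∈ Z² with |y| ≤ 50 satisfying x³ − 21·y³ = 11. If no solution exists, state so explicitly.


The equation is x³ - 21y³ = 11. For fixed y, x³ = 21·y³ + 11, so a solution requires the RHS to be a perfect cube.
Strategy: iterate y from -50 to 50, compute RHS = 21·y³ + 11, and check whether it is a (positive or negative) perfect cube.
Check small values of y:
  y = 0: RHS = 11 is not a perfect cube.
  y = 1: RHS = 32 is not a perfect cube.
  y = -1: RHS = -10 is not a perfect cube.
  y = 2: RHS = 179 is not a perfect cube.
  y = -2: RHS = -157 is not a perfect cube.
  y = 3: RHS = 578 is not a perfect cube.
  y = -3: RHS = -556 is not a perfect cube.
Continuing the search up to |y| = 50 finds no solutions either.
No (x, y) in the scanned range satisfies the equation.

No integer solutions with |y| ≤ 50.


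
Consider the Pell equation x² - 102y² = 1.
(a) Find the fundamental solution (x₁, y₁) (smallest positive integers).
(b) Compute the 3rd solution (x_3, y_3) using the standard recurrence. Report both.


Step 1: Find the fundamental solution (x₁, y₁) of x² - 102y² = 1.
  Expand √102 as a continued fraction. a₀ = ⌊√102⌋ = 10; iterate m_{k+1} = d_k·a_k − m_k, d_{k+1} = (102 − m_{k+1}²)/d_k, a_{k+1} = ⌊(a₀ + m_{k+1})/d_{k+1}⌋ (starting m₀ = 0, d₀ = 1), with convergents p_k = a_k·p_{k-1} + p_{k-2}, q_k = a_k·q_{k-1} + q_{k-2} (p₋₁ = 1, q₋₁ = 0):
  k = 0: a₀ = 10; p₀/q₀ = 10/1; p₀² − 102·q₀² = 100 − 102 = -2.
  k = 1: m = 10, d = 2, a = ⌊(10 + 10)/2⌋ = 10; p/q = (10·10 + 1)/(10·1 + 0) = 101/10; p² − 102·q² = 10201 − 10200 = 1.
  The first convergent with p² − 102·q² = 1 gives the fundamental solution (x₁, y₁) = (101, 10).
Step 2: Apply the recurrence (x_{n+1}, y_{n+1}) = (x₁x_n + 102y₁y_n, x₁y_n + y₁x_n) repeatedly.
  From (x_1, y_1) = (101, 10): x_2 = 101·101 + 102·10·10 = 20401; y_2 = 101·10 + 10·101 = 2020.
  From (x_2, y_2) = (20401, 2020): x_3 = 101·20401 + 102·10·2020 = 4120901; y_3 = 101·2020 + 10·20401 = 408030.
Step 3: Verify x_3² - 102·y_3² = 16981825051801 - 16981825051800 = 1 (should be 1). ✓

(x_1, y_1) = (101, 10); (x_3, y_3) = (4120901, 408030).


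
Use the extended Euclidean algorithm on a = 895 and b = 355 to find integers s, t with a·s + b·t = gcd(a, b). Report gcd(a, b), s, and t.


Euclidean algorithm on (895, 355) — divide until remainder is 0:
  895 = 2 · 355 + 185
  355 = 1 · 185 + 170
  185 = 1 · 170 + 15
  170 = 11 · 15 + 5
  15 = 3 · 5 + 0
gcd(895, 355) = 5.
Track Bezout coefficients alongside the remainders: start with r₀ = 895 = a·1 + b·0 (s = 1, t = 0) and r₁ = 355 = a·0 + b·1 (s = 0, t = 1); each new remainder r_{k+1} = r_{k-1} − q_k·r_k inherits s_{k+1} = s_{k-1} − q_k·s_k, t_{k+1} = t_{k-1} − q_k·t_k, so r_k = a·s_k + b·t_k at every step:
  q = 2: r = 185, s = 1 − 2·0 = 1, t = 0 − 2·1 = -2  (check: 895·1 + 355·(-2) = 185)
  q = 1: r = 170, s = 0 − 1·1 = -1, t = 1 − 1·(-2) = 3  (check: 895·(-1) + 355·3 = 170)
  q = 1: r = 15, s = 1 − 1·(-1) = 2, t = -2 − 1·3 = -5  (check: 895·2 + 355·(-5) = 15)
  q = 11: r = 5, s = -1 − 11·2 = -23, t = 3 − 11·(-5) = 58  (check: 895·(-23) + 355·58 = 5)
The row with r = 5 (the gcd) gives the Bezout coefficients s = -23, t = 58.
Result: 895 · (-23) + 355 · (58) = 5.

gcd(895, 355) = 5; s = -23, t = 58 (check: 895·(-23) + 355·58 = 5).


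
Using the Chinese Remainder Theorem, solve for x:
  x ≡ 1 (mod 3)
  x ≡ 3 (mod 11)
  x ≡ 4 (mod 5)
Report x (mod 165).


Moduli 3, 11, 5 are pairwise coprime; by CRT there is a unique solution modulo M = 3 · 11 · 5 = 165.
Solve pairwise, accumulating the modulus:
  Start with x ≡ 1 (mod 3).
  Combine with x ≡ 3 (mod 11): since gcd(3, 11) = 1, we get a unique residue mod 33.
    Write x = 1 + 3·t and substitute into x ≡ 3 (mod 11): 3·t ≡ 3 − 1 = 2 (mod 11).
    The inverse of 3 mod 11 is 4 (since 3·4 = 12 = 1·11 + 1), so t ≡ 4·2 = 8 ≡ 8 (mod 11).
    Then x = 1 + 3·8 = 25, valid modulo lcm(3, 11) = 33: x ≡ 25 (mod 33).
  Combine with x ≡ 4 (mod 5): since gcd(33, 5) = 1, we get a unique residue mod 165.
    Write x = 25 + 33·t and substitute into x ≡ 4 (mod 5): 33·t ≡ 4 − 25 = -21 (mod 5).
    Reduce coefficients mod 5: 3·t ≡ 4 (mod 5).
    The inverse of 3 mod 5 is 2 (since 3·2 = 6 = 1·5 + 1), so t ≡ 2·4 = 8 ≡ 3 (mod 5).
    Then x = 25 + 33·3 = 124, valid modulo lcm(33, 5) = 165: x ≡ 124 (mod 165).
Verify: 124 mod 3 = 1 ✓, 124 mod 11 = 3 ✓, 124 mod 5 = 4 ✓.

x ≡ 124 (mod 165).


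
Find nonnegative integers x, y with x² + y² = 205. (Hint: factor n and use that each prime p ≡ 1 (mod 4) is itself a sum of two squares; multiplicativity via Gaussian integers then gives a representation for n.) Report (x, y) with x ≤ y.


Step 1: Factor n = 205 = 5 · 41.
Step 2: Check the mod-4 condition on each prime factor: 5 ≡ 1 (mod 4), exponent 1; 41 ≡ 1 (mod 4), exponent 1.
All primes ≡ 3 (mod 4) appear to even exponent (or don't appear), so by the two-squares theorem n IS expressible as a sum of two squares.
Step 3: Build a representation. Here n = 5 · 41 is a product of primes ≡ 1 (mod 4). Each prime p ≡ 1 (mod 4) is itself a sum of two squares; find a² by testing p − a² for a perfect square:
  5: 5 − 1² = 4 = 2² ⇒ 5 = 1² + 2².
  41: 41 − 1² = 40, 41 − 2² = 37, 41 − 3² = 32, 41 − 4² = 25 = 5² ⇒ 41 = 4² + 5².
  Combine using the Brahmagupta–Fibonacci identity (a² + b²)(c² + d²) = (ac − bd)² + (ad + bc)² = (ac + bd)² + (ad − bc)²:
  5 · 41 = 205: from (1² + 2²)(4² + 5²), take (1·4 − 2·5, 1·5 + 2·4) = (4 − 10, 5 + 8) = (-6, 13); dropping signs (only squares matter) gives (6, 13); check 6² + 13² = 36 + 169 = 205 ✓.
Step 4: Order so x ≤ y and verify: 6² + 13² = 36 + 169 = 205 = n. ✓

n = 205 = 6² + 13² (one valid representation with x ≤ y).


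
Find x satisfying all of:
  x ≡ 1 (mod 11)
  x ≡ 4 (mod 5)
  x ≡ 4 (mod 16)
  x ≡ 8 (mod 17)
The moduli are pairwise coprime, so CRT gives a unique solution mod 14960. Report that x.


Product of moduli M = 11 · 5 · 16 · 17 = 14960.
Merge one congruence at a time:
  Start: x ≡ 1 (mod 11).
  Combine with x ≡ 4 (mod 5); new modulus lcm = 55.
    Write x = 1 + 11·t and substitute into x ≡ 4 (mod 5): 11·t ≡ 4 − 1 = 3 (mod 5).
    Reduce coefficients mod 5: 1·t ≡ 3 (mod 5).
    So t ≡ 3 (mod 5).
    Then x = 1 + 11·3 = 34, valid modulo lcm(11, 5) = 55: x ≡ 34 (mod 55).
  Combine with x ≡ 4 (mod 16); new modulus lcm = 880.
    Write x = 34 + 55·t and substitute into x ≡ 4 (mod 16): 55·t ≡ 4 − 34 = -30 (mod 16).
    Reduce coefficients mod 16: 7·t ≡ 2 (mod 16).
    The inverse of 7 mod 16 is 7 (since 7·7 = 49 = 3·16 + 1), so t ≡ 7·2 = 14 ≡ 14 (mod 16).
    Then x = 34 + 55·14 = 804, valid modulo lcm(55, 16) = 880: x ≡ 804 (mod 880).
  Combine with x ≡ 8 (mod 17); new modulus lcm = 14960.
    Write x = 804 + 880·t and substitute into x ≡ 8 (mod 17): 880·t ≡ 8 − 804 = -796 (mod 17).
    Reduce coefficients mod 17: 13·t ≡ 3 (mod 17).
    The inverse of 13 mod 17 is 4 (since 13·4 = 52 = 3·17 + 1), so t ≡ 4·3 = 12 ≡ 12 (mod 17).
    Then x = 804 + 880·12 = 11364, valid modulo lcm(880, 17) = 14960: x ≡ 11364 (mod 14960).
Verify against each original: 11364 mod 11 = 1, 11364 mod 5 = 4, 11364 mod 16 = 4, 11364 mod 17 = 8.

x ≡ 11364 (mod 14960).


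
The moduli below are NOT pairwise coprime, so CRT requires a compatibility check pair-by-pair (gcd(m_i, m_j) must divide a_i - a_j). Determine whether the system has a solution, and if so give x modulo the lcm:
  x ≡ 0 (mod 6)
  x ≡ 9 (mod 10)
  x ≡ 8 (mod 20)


Moduli 6, 10, 20 are not pairwise coprime, so CRT works modulo lcm(m_i) when all pairwise compatibility conditions hold.
Pairwise compatibility: gcd(m_i, m_j) must divide a_i - a_j for every pair.
Merge one congruence at a time:
  Start: x ≡ 0 (mod 6).
  Combine with x ≡ 9 (mod 10): gcd(6, 10) = 2, and 9 - 0 = 9 is NOT divisible by 2.
    ⇒ system is inconsistent (no integer solution).

No solution (the system is inconsistent).


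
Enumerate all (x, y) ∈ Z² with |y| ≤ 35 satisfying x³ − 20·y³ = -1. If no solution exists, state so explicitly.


The equation is x³ - 20y³ = -1. For fixed y, x³ = 20·y³ − 1, so a solution requires the RHS to be a perfect cube.
Strategy: iterate y from -35 to 35, compute RHS = 20·y³ − 1, and check whether it is a (positive or negative) perfect cube.
Check small values of y:
  y = 0: RHS = -1 = (-1)³ ⇒ x = -1 works.
  y = 1: RHS = 19 is not a perfect cube.
  y = -1: RHS = -21 is not a perfect cube.
  y = 2: RHS = 159 is not a perfect cube.
  y = -2: RHS = -161 is not a perfect cube.
  y = 3: RHS = 539 is not a perfect cube.
  y = -3: RHS = -541 is not a perfect cube.
Continuing, at y = 7: RHS = 6859 = (19)³ ⇒ x = 19 works.
Searching the remaining y in |y| ≤ 35 finds no further solutions.
Collected solutions: (-1, 0), (19, 7).

Solutions (with |y| ≤ 35): (-1, 0), (19, 7).


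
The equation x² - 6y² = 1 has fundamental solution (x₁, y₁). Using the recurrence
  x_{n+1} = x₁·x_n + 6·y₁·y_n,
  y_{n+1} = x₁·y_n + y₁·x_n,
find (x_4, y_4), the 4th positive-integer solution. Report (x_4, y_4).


Step 1: Find the fundamental solution (x₁, y₁) of x² - 6y² = 1.
  Expand √6 as a continued fraction. a₀ = ⌊√6⌋ = 2; iterate m_{k+1} = d_k·a_k − m_k, d_{k+1} = (6 − m_{k+1}²)/d_k, a_{k+1} = ⌊(a₀ + m_{k+1})/d_{k+1}⌋ (starting m₀ = 0, d₀ = 1), with convergents p_k = a_k·p_{k-1} + p_{k-2}, q_k = a_k·q_{k-1} + q_{k-2} (p₋₁ = 1, q₋₁ = 0):
  k = 0: a₀ = 2; p₀/q₀ = 2/1; p₀² − 6·q₀² = 4 − 6 = -2.
  k = 1: m = 2, d = 2, a = ⌊(2 + 2)/2⌋ = 2; p/q = (2·2 + 1)/(2·1 + 0) = 5/2; p² − 6·q² = 25 − 24 = 1.
  The first convergent with p² − 6·q² = 1 gives the fundamental solution (x₁, y₁) = (5, 2).
Step 2: Apply the recurrence (x_{n+1}, y_{n+1}) = (x₁x_n + 6y₁y_n, x₁y_n + y₁x_n) repeatedly.
  From (x_1, y_1) = (5, 2): x_2 = 5·5 + 6·2·2 = 49; y_2 = 5·2 + 2·5 = 20.
  From (x_2, y_2) = (49, 20): x_3 = 5·49 + 6·2·20 = 485; y_3 = 5·20 + 2·49 = 198.
  From (x_3, y_3) = (485, 198): x_4 = 5·485 + 6·2·198 = 4801; y_4 = 5·198 + 2·485 = 1960.
Step 3: Verify x_4² - 6·y_4² = 23049601 - 23049600 = 1 (should be 1). ✓

(x_1, y_1) = (5, 2); (x_4, y_4) = (4801, 1960).


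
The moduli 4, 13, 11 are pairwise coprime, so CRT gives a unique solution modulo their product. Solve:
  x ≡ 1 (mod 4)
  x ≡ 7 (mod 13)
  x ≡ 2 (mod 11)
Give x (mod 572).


Moduli 4, 13, 11 are pairwise coprime; by CRT there is a unique solution modulo M = 4 · 13 · 11 = 572.
Solve pairwise, accumulating the modulus:
  Start with x ≡ 1 (mod 4).
  Combine with x ≡ 7 (mod 13): since gcd(4, 13) = 1, we get a unique residue mod 52.
    Write x = 1 + 4·t and substitute into x ≡ 7 (mod 13): 4·t ≡ 7 − 1 = 6 (mod 13).
    The inverse of 4 mod 13 is 10 (since 4·10 = 40 = 3·13 + 1), so t ≡ 10·6 = 60 ≡ 8 (mod 13).
    Then x = 1 + 4·8 = 33, valid modulo lcm(4, 13) = 52: x ≡ 33 (mod 52).
  Combine with x ≡ 2 (mod 11): since gcd(52, 11) = 1, we get a unique residue mod 572.
    Write x = 33 + 52·t and substitute into x ≡ 2 (mod 11): 52·t ≡ 2 − 33 = -31 (mod 11).
    Reduce coefficients mod 11: 8·t ≡ 2 (mod 11).
    The inverse of 8 mod 11 is 7 (since 8·7 = 56 = 5·11 + 1), so t ≡ 7·2 = 14 ≡ 3 (mod 11).
    Then x = 33 + 52·3 = 189, valid modulo lcm(52, 11) = 572: x ≡ 189 (mod 572).
Verify: 189 mod 4 = 1 ✓, 189 mod 13 = 7 ✓, 189 mod 11 = 2 ✓.

x ≡ 189 (mod 572).


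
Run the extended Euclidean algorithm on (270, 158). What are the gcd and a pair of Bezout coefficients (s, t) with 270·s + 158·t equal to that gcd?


Euclidean algorithm on (270, 158) — divide until remainder is 0:
  270 = 1 · 158 + 112
  158 = 1 · 112 + 46
  112 = 2 · 46 + 20
  46 = 2 · 20 + 6
  20 = 3 · 6 + 2
  6 = 3 · 2 + 0
gcd(270, 158) = 2.
Track Bezout coefficients alongside the remainders: start with r₀ = 270 = a·1 + b·0 (s = 1, t = 0) and r₁ = 158 = a·0 + b·1 (s = 0, t = 1); each new remainder r_{k+1} = r_{k-1} − q_k·r_k inherits s_{k+1} = s_{k-1} − q_k·s_k, t_{k+1} = t_{k-1} − q_k·t_k, so r_k = a·s_k + b·t_k at every step:
  q = 1: r = 112, s = 1 − 1·0 = 1, t = 0 − 1·1 = -1  (check: 270·1 + 158·(-1) = 112)
  q = 1: r = 46, s = 0 − 1·1 = -1, t = 1 − 1·(-1) = 2  (check: 270·(-1) + 158·2 = 46)
  q = 2: r = 20, s = 1 − 2·(-1) = 3, t = -1 − 2·2 = -5  (check: 270·3 + 158·(-5) = 20)
  q = 2: r = 6, s = -1 − 2·3 = -7, t = 2 − 2·(-5) = 12  (check: 270·(-7) + 158·12 = 6)
  q = 3: r = 2, s = 3 − 3·(-7) = 24, t = -5 − 3·12 = -41  (check: 270·24 + 158·(-41) = 2)
The row with r = 2 (the gcd) gives the Bezout coefficients s = 24, t = -41.
Result: 270 · (24) + 158 · (-41) = 2.

gcd(270, 158) = 2; s = 24, t = -41 (check: 270·24 + 158·(-41) = 2).


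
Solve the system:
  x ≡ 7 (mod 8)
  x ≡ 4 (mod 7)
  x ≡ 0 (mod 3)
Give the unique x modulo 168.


Moduli 8, 7, 3 are pairwise coprime; by CRT there is a unique solution modulo M = 8 · 7 · 3 = 168.
Solve pairwise, accumulating the modulus:
  Start with x ≡ 7 (mod 8).
  Combine with x ≡ 4 (mod 7): since gcd(8, 7) = 1, we get a unique residue mod 56.
    Write x = 7 + 8·t and substitute into x ≡ 4 (mod 7): 8·t ≡ 4 − 7 = -3 (mod 7).
    Reduce coefficients mod 7: 1·t ≡ 4 (mod 7).
    So t ≡ 4 (mod 7).
    Then x = 7 + 8·4 = 39, valid modulo lcm(8, 7) = 56: x ≡ 39 (mod 56).
  Combine with x ≡ 0 (mod 3): since gcd(56, 3) = 1, we get a unique residue mod 168.
    Write x = 39 + 56·t and substitute into x ≡ 0 (mod 3): 56·t ≡ 0 − 39 = -39 (mod 3).
    Reduce coefficients mod 3: 2·t ≡ 0 (mod 3).
    The inverse of 2 mod 3 is 2 (since 2·2 = 4 = 1·3 + 1), so t ≡ 2·0 = 0 ≡ 0 (mod 3).
    Then x = 39 + 56·0 = 39, valid modulo lcm(56, 3) = 168: x ≡ 39 (mod 168).
Verify: 39 mod 8 = 7 ✓, 39 mod 7 = 4 ✓, 39 mod 3 = 0 ✓.

x ≡ 39 (mod 168).


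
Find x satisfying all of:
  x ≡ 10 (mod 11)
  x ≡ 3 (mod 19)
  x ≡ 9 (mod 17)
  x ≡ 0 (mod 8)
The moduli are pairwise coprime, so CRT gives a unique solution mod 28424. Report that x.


Product of moduli M = 11 · 19 · 17 · 8 = 28424.
Merge one congruence at a time:
  Start: x ≡ 10 (mod 11).
  Combine with x ≡ 3 (mod 19); new modulus lcm = 209.
    Write x = 10 + 11·t and substitute into x ≡ 3 (mod 19): 11·t ≡ 3 − 10 = -7 (mod 19).
    Reduce coefficients mod 19: 11·t ≡ 12 (mod 19).
    The inverse of 11 mod 19 is 7 (since 11·7 = 77 = 4·19 + 1), so t ≡ 7·12 = 84 ≡ 8 (mod 19).
    Then x = 10 + 11·8 = 98, valid modulo lcm(11, 19) = 209: x ≡ 98 (mod 209).
  Combine with x ≡ 9 (mod 17); new modulus lcm = 3553.
    Write x = 98 + 209·t and substitute into x ≡ 9 (mod 17): 209·t ≡ 9 − 98 = -89 (mod 17).
    Reduce coefficients mod 17: 5·t ≡ 13 (mod 17).
    The inverse of 5 mod 17 is 7 (since 5·7 = 35 = 2·17 + 1), so t ≡ 7·13 = 91 ≡ 6 (mod 17).
    Then x = 98 + 209·6 = 1352, valid modulo lcm(209, 17) = 3553: x ≡ 1352 (mod 3553).
  Combine with x ≡ 0 (mod 8); new modulus lcm = 28424.
    Write x = 1352 + 3553·t and substitute into x ≡ 0 (mod 8): 3553·t ≡ 0 − 1352 = -1352 (mod 8).
    Reduce coefficients mod 8: 1·t ≡ 0 (mod 8).
    So t ≡ 0 (mod 8).
    Then x = 1352 + 3553·0 = 1352, valid modulo lcm(3553, 8) = 28424: x ≡ 1352 (mod 28424).
Verify against each original: 1352 mod 11 = 10, 1352 mod 19 = 3, 1352 mod 17 = 9, 1352 mod 8 = 0.

x ≡ 1352 (mod 28424).


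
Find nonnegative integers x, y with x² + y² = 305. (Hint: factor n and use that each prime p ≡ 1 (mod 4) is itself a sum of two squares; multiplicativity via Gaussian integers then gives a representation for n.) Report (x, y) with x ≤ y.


Step 1: Factor n = 305 = 5 · 61.
Step 2: Check the mod-4 condition on each prime factor: 5 ≡ 1 (mod 4), exponent 1; 61 ≡ 1 (mod 4), exponent 1.
All primes ≡ 3 (mod 4) appear to even exponent (or don't appear), so by the two-squares theorem n IS expressible as a sum of two squares.
Step 3: Build a representation. Here n = 5 · 61 is a product of primes ≡ 1 (mod 4). Each prime p ≡ 1 (mod 4) is itself a sum of two squares; find a² by testing p − a² for a perfect square:
  5: 5 − 1² = 4 = 2² ⇒ 5 = 1² + 2².
  61: 61 − 1² = 60, 61 − 2² = 57, 61 − 3² = 52, 61 − 4² = 45, 61 − 5² = 36 = 6² ⇒ 61 = 5² + 6².
  Combine using the Brahmagupta–Fibonacci identity (a² + b²)(c² + d²) = (ac − bd)² + (ad + bc)² = (ac + bd)² + (ad − bc)²:
  5 · 61 = 305: from (1² + 2²)(5² + 6²), take (1·5 − 2·6, 1·6 + 2·5) = (5 − 12, 6 + 10) = (-7, 16); dropping signs (only squares matter) gives (7, 16); check 7² + 16² = 49 + 256 = 305 ✓.
Step 4: Order so x ≤ y and verify: 7² + 16² = 49 + 256 = 305 = n. ✓

n = 305 = 7² + 16² (one valid representation with x ≤ y).


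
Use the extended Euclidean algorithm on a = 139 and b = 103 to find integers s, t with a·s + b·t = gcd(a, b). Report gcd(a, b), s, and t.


Euclidean algorithm on (139, 103) — divide until remainder is 0:
  139 = 1 · 103 + 36
  103 = 2 · 36 + 31
  36 = 1 · 31 + 5
  31 = 6 · 5 + 1
  5 = 5 · 1 + 0
gcd(139, 103) = 1.
Track Bezout coefficients alongside the remainders: start with r₀ = 139 = a·1 + b·0 (s = 1, t = 0) and r₁ = 103 = a·0 + b·1 (s = 0, t = 1); each new remainder r_{k+1} = r_{k-1} − q_k·r_k inherits s_{k+1} = s_{k-1} − q_k·s_k, t_{k+1} = t_{k-1} − q_k·t_k, so r_k = a·s_k + b·t_k at every step:
  q = 1: r = 36, s = 1 − 1·0 = 1, t = 0 − 1·1 = -1  (check: 139·1 + 103·(-1) = 36)
  q = 2: r = 31, s = 0 − 2·1 = -2, t = 1 − 2·(-1) = 3  (check: 139·(-2) + 103·3 = 31)
  q = 1: r = 5, s = 1 − 1·(-2) = 3, t = -1 − 1·3 = -4  (check: 139·3 + 103·(-4) = 5)
  q = 6: r = 1, s = -2 − 6·3 = -20, t = 3 − 6·(-4) = 27  (check: 139·(-20) + 103·27 = 1)
The row with r = 1 (the gcd) gives the Bezout coefficients s = -20, t = 27.
Result: 139 · (-20) + 103 · (27) = 1.

gcd(139, 103) = 1; s = -20, t = 27 (check: 139·(-20) + 103·27 = 1).


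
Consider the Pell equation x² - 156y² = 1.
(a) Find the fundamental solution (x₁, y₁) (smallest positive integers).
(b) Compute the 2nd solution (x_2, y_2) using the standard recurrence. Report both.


Step 1: Find the fundamental solution (x₁, y₁) of x² - 156y² = 1.
  Expand √156 as a continued fraction. a₀ = ⌊√156⌋ = 12; iterate m_{k+1} = d_k·a_k − m_k, d_{k+1} = (156 − m_{k+1}²)/d_k, a_{k+1} = ⌊(a₀ + m_{k+1})/d_{k+1}⌋ (starting m₀ = 0, d₀ = 1), with convergents p_k = a_k·p_{k-1} + p_{k-2}, q_k = a_k·q_{k-1} + q_{k-2} (p₋₁ = 1, q₋₁ = 0):
  k = 0: a₀ = 12; p₀/q₀ = 12/1; p₀² − 156·q₀² = 144 − 156 = -12.
  k = 1: m = 12, d = 12, a = ⌊(12 + 12)/12⌋ = 2; p/q = (2·12 + 1)/(2·1 + 0) = 25/2; p² − 156·q² = 625 − 624 = 1.
  The first convergent with p² − 156·q² = 1 gives the fundamental solution (x₁, y₁) = (25, 2).
Step 2: Apply the recurrence (x_{n+1}, y_{n+1}) = (x₁x_n + 156y₁y_n, x₁y_n + y₁x_n) repeatedly.
  From (x_1, y_1) = (25, 2): x_2 = 25·25 + 156·2·2 = 1249; y_2 = 25·2 + 2·25 = 100.
Step 3: Verify x_2² - 156·y_2² = 1560001 - 1560000 = 1 (should be 1). ✓

(x_1, y_1) = (25, 2); (x_2, y_2) = (1249, 100).


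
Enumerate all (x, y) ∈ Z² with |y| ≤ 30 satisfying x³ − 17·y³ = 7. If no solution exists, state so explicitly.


The equation is x³ - 17y³ = 7. For fixed y, x³ = 17·y³ + 7, so a solution requires the RHS to be a perfect cube.
Strategy: iterate y from -30 to 30, compute RHS = 17·y³ + 7, and check whether it is a (positive or negative) perfect cube.
Check small values of y:
  y = 0: RHS = 7 is not a perfect cube.
  y = 1: RHS = 24 is not a perfect cube.
  y = -1: RHS = -10 is not a perfect cube.
  y = 2: RHS = 143 is not a perfect cube.
  y = -2: RHS = -129 is not a perfect cube.
  y = 3: RHS = 466 is not a perfect cube.
  y = -3: RHS = -452 is not a perfect cube.
Continuing the search up to |y| = 30 finds no solutions either.
No (x, y) in the scanned range satisfies the equation.

No integer solutions with |y| ≤ 30.


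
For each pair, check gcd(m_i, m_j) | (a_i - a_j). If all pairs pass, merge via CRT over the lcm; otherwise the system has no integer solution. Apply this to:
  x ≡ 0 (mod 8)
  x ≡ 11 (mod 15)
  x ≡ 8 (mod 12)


Moduli 8, 15, 12 are not pairwise coprime, so CRT works modulo lcm(m_i) when all pairwise compatibility conditions hold.
Pairwise compatibility: gcd(m_i, m_j) must divide a_i - a_j for every pair.
Merge one congruence at a time:
  Start: x ≡ 0 (mod 8).
  Combine with x ≡ 11 (mod 15): gcd(8, 15) = 1; 11 - 0 = 11, which IS divisible by 1, so compatible.
    Write x = 0 + 8·t and substitute into x ≡ 11 (mod 15): 8·t ≡ 11 − 0 = 11 (mod 15).
    The inverse of 8 mod 15 is 2 (since 8·2 = 16 = 1·15 + 1), so t ≡ 2·11 = 22 ≡ 7 (mod 15).
    Then x = 0 + 8·7 = 56, valid modulo lcm(8, 15) = 120: x ≡ 56 (mod 120).
  Combine with x ≡ 8 (mod 12): gcd(120, 12) = 12; 8 - 56 = -48, which IS divisible by 12, so compatible.
    Write x = 56 + 120·t and substitute into x ≡ 8 (mod 12): 120·t ≡ 8 − 56 = -48 (mod 12).
    Divide the congruence (and modulus) by g = 12: 10·t ≡ -4 (mod 1).
    Modulo 1 every t works; take t = 0.
    Then x = 56 + 120·0 = 56, valid modulo lcm(120, 12) = 120: x ≡ 56 (mod 120).
Verify: 56 mod 8 = 0, 56 mod 15 = 11, 56 mod 12 = 8.

x ≡ 56 (mod 120).


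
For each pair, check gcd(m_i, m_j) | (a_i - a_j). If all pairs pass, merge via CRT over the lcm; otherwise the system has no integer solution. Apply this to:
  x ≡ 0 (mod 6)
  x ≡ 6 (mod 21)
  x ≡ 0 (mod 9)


Moduli 6, 21, 9 are not pairwise coprime, so CRT works modulo lcm(m_i) when all pairwise compatibility conditions hold.
Pairwise compatibility: gcd(m_i, m_j) must divide a_i - a_j for every pair.
Merge one congruence at a time:
  Start: x ≡ 0 (mod 6).
  Combine with x ≡ 6 (mod 21): gcd(6, 21) = 3; 6 - 0 = 6, which IS divisible by 3, so compatible.
    Write x = 0 + 6·t and substitute into x ≡ 6 (mod 21): 6·t ≡ 6 − 0 = 6 (mod 21).
    Divide the congruence (and modulus) by g = 3: 2·t ≡ 2 (mod 7).
    The inverse of 2 mod 7 is 4 (since 2·4 = 8 = 1·7 + 1), so t ≡ 4·2 = 8 ≡ 1 (mod 7).
    Then x = 0 + 6·1 = 6, valid modulo lcm(6, 21) = 42: x ≡ 6 (mod 42).
  Combine with x ≡ 0 (mod 9): gcd(42, 9) = 3; 0 - 6 = -6, which IS divisible by 3, so compatible.
    Write x = 6 + 42·t and substitute into x ≡ 0 (mod 9): 42·t ≡ 0 − 6 = -6 (mod 9).
    Divide the congruence (and modulus) by g = 3: 14·t ≡ -2 (mod 3).
    Reduce coefficients mod 3: 2·t ≡ 1 (mod 3).
    The inverse of 2 mod 3 is 2 (since 2·2 = 4 = 1·3 + 1), so t ≡ 2·1 = 2 ≡ 2 (mod 3).
    Then x = 6 + 42·2 = 90, valid modulo lcm(42, 9) = 126: x ≡ 90 (mod 126).
Verify: 90 mod 6 = 0, 90 mod 21 = 6, 90 mod 9 = 0.

x ≡ 90 (mod 126).


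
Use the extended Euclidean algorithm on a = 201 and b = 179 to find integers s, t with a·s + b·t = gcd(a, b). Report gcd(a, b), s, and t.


Euclidean algorithm on (201, 179) — divide until remainder is 0:
  201 = 1 · 179 + 22
  179 = 8 · 22 + 3
  22 = 7 · 3 + 1
  3 = 3 · 1 + 0
gcd(201, 179) = 1.
Track Bezout coefficients alongside the remainders: start with r₀ = 201 = a·1 + b·0 (s = 1, t = 0) and r₁ = 179 = a·0 + b·1 (s = 0, t = 1); each new remainder r_{k+1} = r_{k-1} − q_k·r_k inherits s_{k+1} = s_{k-1} − q_k·s_k, t_{k+1} = t_{k-1} − q_k·t_k, so r_k = a·s_k + b·t_k at every step:
  q = 1: r = 22, s = 1 − 1·0 = 1, t = 0 − 1·1 = -1  (check: 201·1 + 179·(-1) = 22)
  q = 8: r = 3, s = 0 − 8·1 = -8, t = 1 − 8·(-1) = 9  (check: 201·(-8) + 179·9 = 3)
  q = 7: r = 1, s = 1 − 7·(-8) = 57, t = -1 − 7·9 = -64  (check: 201·57 + 179·(-64) = 1)
The row with r = 1 (the gcd) gives the Bezout coefficients s = 57, t = -64.
Result: 201 · (57) + 179 · (-64) = 1.

gcd(201, 179) = 1; s = 57, t = -64 (check: 201·57 + 179·(-64) = 1).


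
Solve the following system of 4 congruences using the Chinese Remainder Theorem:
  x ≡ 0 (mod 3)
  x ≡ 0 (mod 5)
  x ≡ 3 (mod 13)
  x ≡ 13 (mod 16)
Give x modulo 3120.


Product of moduli M = 3 · 5 · 13 · 16 = 3120.
Merge one congruence at a time:
  Start: x ≡ 0 (mod 3).
  Combine with x ≡ 0 (mod 5); new modulus lcm = 15.
    Write x = 0 + 3·t and substitute into x ≡ 0 (mod 5): 3·t ≡ 0 − 0 = 0 (mod 5).
    The inverse of 3 mod 5 is 2 (since 3·2 = 6 = 1·5 + 1), so t ≡ 2·0 = 0 ≡ 0 (mod 5).
    Then x = 0 + 3·0 = 0, valid modulo lcm(3, 5) = 15: x ≡ 0 (mod 15).
  Combine with x ≡ 3 (mod 13); new modulus lcm = 195.
    Write x = 0 + 15·t and substitute into x ≡ 3 (mod 13): 15·t ≡ 3 − 0 = 3 (mod 13).
    Reduce coefficients mod 13: 2·t ≡ 3 (mod 13).
    The inverse of 2 mod 13 is 7 (since 2·7 = 14 = 1·13 + 1), so t ≡ 7·3 = 21 ≡ 8 (mod 13).
    Then x = 0 + 15·8 = 120, valid modulo lcm(15, 13) = 195: x ≡ 120 (mod 195).
  Combine with x ≡ 13 (mod 16); new modulus lcm = 3120.
    Write x = 120 + 195·t and substitute into x ≡ 13 (mod 16): 195·t ≡ 13 − 120 = -107 (mod 16).
    Reduce coefficients mod 16: 3·t ≡ 5 (mod 16).
    The inverse of 3 mod 16 is 11 (since 3·11 = 33 = 2·16 + 1), so t ≡ 11·5 = 55 ≡ 7 (mod 16).
    Then x = 120 + 195·7 = 1485, valid modulo lcm(195, 16) = 3120: x ≡ 1485 (mod 3120).
Verify against each original: 1485 mod 3 = 0, 1485 mod 5 = 0, 1485 mod 13 = 3, 1485 mod 16 = 13.

x ≡ 1485 (mod 3120).


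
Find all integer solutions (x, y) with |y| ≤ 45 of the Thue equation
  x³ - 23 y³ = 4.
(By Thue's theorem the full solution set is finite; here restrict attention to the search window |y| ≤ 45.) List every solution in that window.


The equation is x³ - 23y³ = 4. For fixed y, x³ = 23·y³ + 4, so a solution requires the RHS to be a perfect cube.
Strategy: iterate y from -45 to 45, compute RHS = 23·y³ + 4, and check whether it is a (positive or negative) perfect cube.
Check small values of y:
  y = 0: RHS = 4 is not a perfect cube.
  y = 1: RHS = 27 = (3)³ ⇒ x = 3 works.
  y = -1: RHS = -19 is not a perfect cube.
  y = 2: RHS = 188 is not a perfect cube.
  y = -2: RHS = -180 is not a perfect cube.
  y = 3: RHS = 625 is not a perfect cube.
  y = -3: RHS = -617 is not a perfect cube.
Continuing the search up to |y| = 45 finds no further solutions beyond those listed.
Collected solutions: (3, 1).

Solutions (with |y| ≤ 45): (3, 1).


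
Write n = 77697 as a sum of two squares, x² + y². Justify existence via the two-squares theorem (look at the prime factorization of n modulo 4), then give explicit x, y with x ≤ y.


Step 1: Factor n = 77697 = 3^2 · 89 · 97.
Step 2: Check the mod-4 condition on each prime factor: 3 ≡ 3 (mod 4), exponent 2 (must be even); 89 ≡ 1 (mod 4), exponent 1; 97 ≡ 1 (mod 4), exponent 1.
All primes ≡ 3 (mod 4) appear to even exponent (or don't appear), so by the two-squares theorem n IS expressible as a sum of two squares.
Step 3: Build a representation. Group n = k² · m with k = 3 and m = 89 · 97 = 8633 (a product of primes ≡ 1 (mod 4)); a representation of m scales to one of n via (k·x)² + (k·y)² = k²(x² + y²). Each prime p ≡ 1 (mod 4) is itself a sum of two squares; find a² by testing p − a² for a perfect square:
  89: 89 − 1² = 88, 89 − 2² = 85, 89 − 3² = 80, 89 − 4² = 73, 89 − 5² = 64 = 8² ⇒ 89 = 5² + 8².
  97: 97 − 1² = 96, 97 − 2² = 93, 97 − 3² = 88, 97 − 4² = 81 = 9² ⇒ 97 = 4² + 9².
  Combine using the Brahmagupta–Fibonacci identity (a² + b²)(c² + d²) = (ac − bd)² + (ad + bc)² = (ac + bd)² + (ad − bc)²:
  89 · 97 = 8633: from (5² + 8²)(4² + 9²), take (5·4 − 8·9, 5·9 + 8·4) = (20 − 72, 45 + 32) = (-52, 77); dropping signs (only squares matter) gives (52, 77); check 52² + 77² = 2704 + 5929 = 8633 ✓.
  Scale by k = 3: (3·52, 3·77) = (156, 231).
Step 4: Order so x ≤ y and verify: 156² + 231² = 24336 + 53361 = 77697 = n. ✓

n = 77697 = 156² + 231² (one valid representation with x ≤ y).


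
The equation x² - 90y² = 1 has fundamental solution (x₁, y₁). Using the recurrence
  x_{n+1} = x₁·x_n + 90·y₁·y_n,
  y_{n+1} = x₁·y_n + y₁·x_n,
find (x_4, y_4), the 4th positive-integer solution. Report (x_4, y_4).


Step 1: Find the fundamental solution (x₁, y₁) of x² - 90y² = 1.
  Expand √90 as a continued fraction. a₀ = ⌊√90⌋ = 9; iterate m_{k+1} = d_k·a_k − m_k, d_{k+1} = (90 − m_{k+1}²)/d_k, a_{k+1} = ⌊(a₀ + m_{k+1})/d_{k+1}⌋ (starting m₀ = 0, d₀ = 1), with convergents p_k = a_k·p_{k-1} + p_{k-2}, q_k = a_k·q_{k-1} + q_{k-2} (p₋₁ = 1, q₋₁ = 0):
  k = 0: a₀ = 9; p₀/q₀ = 9/1; p₀² − 90·q₀² = 81 − 90 = -9.
  k = 1: m = 9, d = 9, a = ⌊(9 + 9)/9⌋ = 2; p/q = (2·9 + 1)/(2·1 + 0) = 19/2; p² − 90·q² = 361 − 360 = 1.
  The first convergent with p² − 90·q² = 1 gives the fundamental solution (x₁, y₁) = (19, 2).
Step 2: Apply the recurrence (x_{n+1}, y_{n+1}) = (x₁x_n + 90y₁y_n, x₁y_n + y₁x_n) repeatedly.
  From (x_1, y_1) = (19, 2): x_2 = 19·19 + 90·2·2 = 721; y_2 = 19·2 + 2·19 = 76.
  From (x_2, y_2) = (721, 76): x_3 = 19·721 + 90·2·76 = 27379; y_3 = 19·76 + 2·721 = 2886.
  From (x_3, y_3) = (27379, 2886): x_4 = 19·27379 + 90·2·2886 = 1039681; y_4 = 19·2886 + 2·27379 = 109592.
Step 3: Verify x_4² - 90·y_4² = 1080936581761 - 1080936581760 = 1 (should be 1). ✓

(x_1, y_1) = (19, 2); (x_4, y_4) = (1039681, 109592).


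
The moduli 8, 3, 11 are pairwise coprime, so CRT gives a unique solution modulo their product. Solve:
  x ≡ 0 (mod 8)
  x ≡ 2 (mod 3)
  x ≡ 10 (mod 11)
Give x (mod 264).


Moduli 8, 3, 11 are pairwise coprime; by CRT there is a unique solution modulo M = 8 · 3 · 11 = 264.
Solve pairwise, accumulating the modulus:
  Start with x ≡ 0 (mod 8).
  Combine with x ≡ 2 (mod 3): since gcd(8, 3) = 1, we get a unique residue mod 24.
    Write x = 0 + 8·t and substitute into x ≡ 2 (mod 3): 8·t ≡ 2 − 0 = 2 (mod 3).
    Reduce coefficients mod 3: 2·t ≡ 2 (mod 3).
    The inverse of 2 mod 3 is 2 (since 2·2 = 4 = 1·3 + 1), so t ≡ 2·2 = 4 ≡ 1 (mod 3).
    Then x = 0 + 8·1 = 8, valid modulo lcm(8, 3) = 24: x ≡ 8 (mod 24).
  Combine with x ≡ 10 (mod 11): since gcd(24, 11) = 1, we get a unique residue mod 264.
    Write x = 8 + 24·t and substitute into x ≡ 10 (mod 11): 24·t ≡ 10 − 8 = 2 (mod 11).
    Reduce coefficients mod 11: 2·t ≡ 2 (mod 11).
    The inverse of 2 mod 11 is 6 (since 2·6 = 12 = 1·11 + 1), so t ≡ 6·2 = 12 ≡ 1 (mod 11).
    Then x = 8 + 24·1 = 32, valid modulo lcm(24, 11) = 264: x ≡ 32 (mod 264).
Verify: 32 mod 8 = 0 ✓, 32 mod 3 = 2 ✓, 32 mod 11 = 10 ✓.

x ≡ 32 (mod 264).


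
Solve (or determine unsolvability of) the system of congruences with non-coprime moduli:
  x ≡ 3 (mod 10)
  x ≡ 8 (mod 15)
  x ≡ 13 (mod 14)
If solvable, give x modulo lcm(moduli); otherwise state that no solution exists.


Moduli 10, 15, 14 are not pairwise coprime, so CRT works modulo lcm(m_i) when all pairwise compatibility conditions hold.
Pairwise compatibility: gcd(m_i, m_j) must divide a_i - a_j for every pair.
Merge one congruence at a time:
  Start: x ≡ 3 (mod 10).
  Combine with x ≡ 8 (mod 15): gcd(10, 15) = 5; 8 - 3 = 5, which IS divisible by 5, so compatible.
    Write x = 3 + 10·t and substitute into x ≡ 8 (mod 15): 10·t ≡ 8 − 3 = 5 (mod 15).
    Divide the congruence (and modulus) by g = 5: 2·t ≡ 1 (mod 3).
    The inverse of 2 mod 3 is 2 (since 2·2 = 4 = 1·3 + 1), so t ≡ 2·1 = 2 ≡ 2 (mod 3).
    Then x = 3 + 10·2 = 23, valid modulo lcm(10, 15) = 30: x ≡ 23 (mod 30).
  Combine with x ≡ 13 (mod 14): gcd(30, 14) = 2; 13 - 23 = -10, which IS divisible by 2, so compatible.
    Write x = 23 + 30·t and substitute into x ≡ 13 (mod 14): 30·t ≡ 13 − 23 = -10 (mod 14).
    Divide the congruence (and modulus) by g = 2: 15·t ≡ -5 (mod 7).
    Reduce coefficients mod 7: 1·t ≡ 2 (mod 7).
    So t ≡ 2 (mod 7).
    Then x = 23 + 30·2 = 83, valid modulo lcm(30, 14) = 210: x ≡ 83 (mod 210).
Verify: 83 mod 10 = 3, 83 mod 15 = 8, 83 mod 14 = 13.

x ≡ 83 (mod 210).
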